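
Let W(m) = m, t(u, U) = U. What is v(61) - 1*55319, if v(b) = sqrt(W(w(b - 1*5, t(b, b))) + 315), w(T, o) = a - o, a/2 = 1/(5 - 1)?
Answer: -55319 + sqrt(1018)/2 ≈ -55303.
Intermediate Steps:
a = 1/2 (a = 2/(5 - 1) = 2/4 = 2*(1/4) = 1/2 ≈ 0.50000)
w(T, o) = 1/2 - o
v(b) = sqrt(631/2 - b) (v(b) = sqrt((1/2 - b) + 315) = sqrt(631/2 - b))
v(61) - 1*55319 = sqrt(1262 - 4*61)/2 - 1*55319 = sqrt(1262 - 244)/2 - 55319 = sqrt(1018)/2 - 55319 = -55319 + sqrt(1018)/2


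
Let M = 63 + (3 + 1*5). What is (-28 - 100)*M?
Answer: -9088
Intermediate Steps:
M = 71 (M = 63 + (3 + 5) = 63 + 8 = 71)
(-28 - 100)*M = (-28 - 100)*71 = -128*71 = -9088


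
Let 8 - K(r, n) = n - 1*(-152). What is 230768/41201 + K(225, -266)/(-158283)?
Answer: 36521624822/6521417883 ≈ 5.6003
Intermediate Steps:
K(r, n) = -144 - n (K(r, n) = 8 - (n - 1*(-152)) = 8 - (n + 152) = 8 - (152 + n) = 8 + (-152 - n) = -144 - n)
230768/41201 + K(225, -266)/(-158283) = 230768/41201 + (-144 - 1*(-266))/(-158283) = 230768*(1/41201) + (-144 + 266)*(-1/158283) = 230768/41201 + 122*(-1/158283) = 230768/41201 - 122/158283 = 36521624822/6521417883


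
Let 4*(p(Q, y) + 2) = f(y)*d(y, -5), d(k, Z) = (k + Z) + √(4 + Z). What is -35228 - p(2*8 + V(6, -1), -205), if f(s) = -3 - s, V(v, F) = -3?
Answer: -24621 - 101*I/2 ≈ -24621.0 - 50.5*I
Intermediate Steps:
d(k, Z) = Z + k + √(4 + Z) (d(k, Z) = (Z + k) + √(4 + Z) = Z + k + √(4 + Z))
p(Q, y) = -2 + (-3 - y)*(-5 + I + y)/4 (p(Q, y) = -2 + ((-3 - y)*(-5 + y + √(4 - 5)))/4 = -2 + ((-3 - y)*(-5 + y + √(-1)))/4 = -2 + ((-3 - y)*(-5 + y + I))/4 = -2 + ((-3 - y)*(-5 + I + y))/4 = -2 + (-3 - y)*(-5 + I + y)/4)
-35228 - p(2*8 + V(6, -1), -205) = -35228 - (-2 - (3 - 205)*(-5 + I - 205)/4) = -35228 - (-2 - ¼*(-202)*(-210 + I)) = -35228 - (-2 + (-10605 + 101*I/2)) = -35228 - (-10607 + 101*I/2) = -35228 + (10607 - 101*I/2) = -24621 - 101*I/2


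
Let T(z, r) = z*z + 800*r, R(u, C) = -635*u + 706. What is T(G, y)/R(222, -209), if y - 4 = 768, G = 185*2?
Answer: -188625/35066 ≈ -5.3791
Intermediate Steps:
G = 370
R(u, C) = 706 - 635*u
y = 772 (y = 4 + 768 = 772)
T(z, r) = z² + 800*r
T(G, y)/R(222, -209) = (370² + 800*772)/(706 - 635*222) = (136900 + 617600)/(706 - 140970) = 754500/(-140264) = 754500*(-1/140264) = -188625/35066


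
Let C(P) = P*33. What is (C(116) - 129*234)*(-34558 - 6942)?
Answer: 1093857000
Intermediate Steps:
C(P) = 33*P
(C(116) - 129*234)*(-34558 - 6942) = (33*116 - 129*234)*(-34558 - 6942) = (3828 - 30186)*(-41500) = -26358*(-41500) = 1093857000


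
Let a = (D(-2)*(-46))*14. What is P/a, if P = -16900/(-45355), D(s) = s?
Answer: 845/2920862 ≈ 0.00028930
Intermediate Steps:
P = 3380/9071 (P = -16900*(-1/45355) = 3380/9071 ≈ 0.37262)
a = 1288 (a = -2*(-46)*14 = 92*14 = 1288)
P/a = (3380/9071)/1288 = (3380/9071)*(1/1288) = 845/2920862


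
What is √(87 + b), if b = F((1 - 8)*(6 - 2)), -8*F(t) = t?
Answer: √362/2 ≈ 9.5132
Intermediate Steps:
F(t) = -t/8
b = 7/2 (b = -(1 - 8)*(6 - 2)/8 = -(-7)*4/8 = -⅛*(-28) = 7/2 ≈ 3.5000)
√(87 + b) = √(87 + 7/2) = √(181/2) = √362/2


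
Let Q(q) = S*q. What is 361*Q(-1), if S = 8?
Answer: -2888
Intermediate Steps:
Q(q) = 8*q
361*Q(-1) = 361*(8*(-1)) = 361*(-8) = -2888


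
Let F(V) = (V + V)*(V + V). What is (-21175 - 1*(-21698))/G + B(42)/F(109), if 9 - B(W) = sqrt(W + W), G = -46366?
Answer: -12218879/1101748892 - sqrt(21)/23762 ≈ -0.011283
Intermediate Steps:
B(W) = 9 - sqrt(2)*sqrt(W) (B(W) = 9 - sqrt(W + W) = 9 - sqrt(2*W) = 9 - sqrt(2)*sqrt(W))
F(V) = 4*V**2 (F(V) = (2*V)*(2*V) = 4*V**2)
(-21175 - 1*(-21698))/G + B(42)/F(109) = (-21175 - 1*(-21698))/(-46366) + (9 - sqrt(2)*sqrt(42))/((4*109**2)) = (-21175 + 21698)*(-1/46366) + (9 - 2*sqrt(21))/((4*11881)) = 523*(-1/46366) + (9 - 2*sqrt(21))/47524 = -523/46366 + (9 - 2*sqrt(21))*(1/47524) = -523/46366 + (9/47524 - sqrt(21)/23762) = -12218879/1101748892 - sqrt(21)/23762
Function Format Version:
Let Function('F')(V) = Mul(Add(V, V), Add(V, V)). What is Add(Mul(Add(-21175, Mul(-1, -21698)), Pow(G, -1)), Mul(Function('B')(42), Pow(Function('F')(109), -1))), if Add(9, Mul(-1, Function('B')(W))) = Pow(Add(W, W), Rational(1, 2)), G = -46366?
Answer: Add(Rational(-12218879, 1101748892), Mul(Rational(-1, 23762), Pow(21, Rational(1, 2)))) ≈ -0.011283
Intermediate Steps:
Function('B')(W) = Add(9, Mul(-1, Pow(2, Rational(1, 2)), Pow(W, Rational(1, 2)))) (Function('B')(W) = Add(9, Mul(-1, Pow(Add(W, W), Rational(1, 2)))) = Add(9, Mul(-1, Pow(Mul(2, W), Rational(1, 2)))) = Add(9, Mul(-1, Mul(Pow(2, Rational(1, 2)), Pow(W, Rational(1, 2))))) = Add(9, Mul(-1, Pow(2, Rational(1, 2)), Pow(W, Rational(1, 2)))))
Function('F')(V) = Mul(4, Pow(V, 2)) (Function('F')(V) = Mul(Mul(2, V), Mul(2, V)) = Mul(4, Pow(V, 2)))
Add(Mul(Add(-21175, Mul(-1, -21698)), Pow(G, -1)), Mul(Function('B')(42), Pow(Function('F')(109), -1))) = Add(Mul(Add(-21175, Mul(-1, -21698)), Pow(-46366, -1)), Mul(Add(9, Mul(-1, Pow(2, Rational(1, 2)), Pow(42, Rational(1, 2)))), Pow(Mul(4, Pow(109, 2)), -1))) = Add(Mul(Add(-21175, 21698), Rational(-1, 46366)), Mul(Add(9, Mul(-2, Pow(21, Rational(1, 2)))), Pow(Mul(4, 11881), -1))) = Add(Mul(523, Rational(-1, 46366)), Mul(Add(9, Mul(-2, Pow(21, Rational(1, 2)))), Pow(47524, -1))) = Add(Rational(-523, 46366), Mul(Add(9, Mul(-2, Pow(21, Rational(1, 2)))), Rational(1, 47524))) = Add(Rational(-523, 46366), Add(Rational(9, 47524), Mul(Rational(-1, 23762), Pow(21, Rational(1, 2))))) = Add(Rational(-12218879, 1101748892), Mul(Rational(-1, 23762), Pow(21, Rational(1, 2))))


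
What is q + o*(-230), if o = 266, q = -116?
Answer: -61296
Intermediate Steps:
q + o*(-230) = -116 + 266*(-230) = -116 - 61180 = -61296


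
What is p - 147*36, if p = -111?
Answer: -5403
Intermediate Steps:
p - 147*36 = -111 - 147*36 = -111 - 5292 = -5403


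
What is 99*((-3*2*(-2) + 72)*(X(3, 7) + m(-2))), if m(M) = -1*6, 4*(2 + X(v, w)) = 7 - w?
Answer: -66528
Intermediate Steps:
X(v, w) = -1/4 - w/4 (X(v, w) = -2 + (7 - w)/4 = -2 + (7/4 - w/4) = -1/4 - w/4)
m(M) = -6
99*((-3*2*(-2) + 72)*(X(3, 7) + m(-2))) = 99*((-3*2*(-2) + 72)*((-1/4 - 1/4*7) - 6)) = 99*((-6*(-2) + 72)*((-1/4 - 7/4) - 6)) = 99*((12 + 72)*(-2 - 6)) = 99*(84*(-8)) = 99*(-672) = -66528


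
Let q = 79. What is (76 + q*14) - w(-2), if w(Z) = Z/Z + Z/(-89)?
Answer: 105107/89 ≈ 1181.0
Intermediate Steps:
w(Z) = 1 - Z/89 (w(Z) = 1 + Z*(-1/89) = 1 - Z/89)
(76 + q*14) - w(-2) = (76 + 79*14) - (1 - 1/89*(-2)) = (76 + 1106) - (1 + 2/89) = 1182 - 1*91/89 = 1182 - 91/89 = 105107/89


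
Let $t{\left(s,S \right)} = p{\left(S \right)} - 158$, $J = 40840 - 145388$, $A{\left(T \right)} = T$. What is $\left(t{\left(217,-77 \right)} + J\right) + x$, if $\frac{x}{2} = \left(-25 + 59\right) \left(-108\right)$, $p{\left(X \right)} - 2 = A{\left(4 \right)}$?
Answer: $-112044$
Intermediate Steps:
$p{\left(X \right)} = 6$ ($p{\left(X \right)} = 2 + 4 = 6$)
$J = -104548$
$t{\left(s,S \right)} = -152$ ($t{\left(s,S \right)} = 6 - 158 = -152$)
$x = -7344$ ($x = 2 \left(-25 + 59\right) \left(-108\right) = 2 \cdot 34 \left(-108\right) = 2 \left(-3672\right) = -7344$)
$\left(t{\left(217,-77 \right)} + J\right) + x = \left(-152 - 104548\right) - 7344 = -104700 - 7344 = -112044$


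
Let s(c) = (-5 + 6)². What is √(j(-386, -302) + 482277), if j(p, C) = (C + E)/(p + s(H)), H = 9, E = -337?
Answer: 2*√17871438585/385 ≈ 694.46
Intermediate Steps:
s(c) = 1 (s(c) = 1² = 1)
j(p, C) = (-337 + C)/(1 + p) (j(p, C) = (C - 337)/(p + 1) = (-337 + C)/(1 + p))
√(j(-386, -302) + 482277) = √((-337 - 302)/(1 - 386) + 482277) = √(-639/(-385) + 482277) = √(-1/385*(-639) + 482277) = √(639/385 + 482277) = √(185677284/385) = 2*√17871438585/385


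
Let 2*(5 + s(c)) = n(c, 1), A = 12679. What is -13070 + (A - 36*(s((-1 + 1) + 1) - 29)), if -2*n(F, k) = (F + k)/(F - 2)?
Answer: 815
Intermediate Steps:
n(F, k) = -(F + k)/(2*(-2 + F)) (n(F, k) = -(F + k)/(2*(F - 2)) = -(F + k)/(2*(-2 + F)))
s(c) = -5 + (-1 - c)/(4*(-2 + c)) (s(c) = -5 + ((-c - 1*1)/(2*(-2 + c)))/2 = -5 + ((-c - 1)/(2*(-2 + c)))/2 = -5 + ((-1 - c)/(2*(-2 + c)))/2 = -5 + (-1 - c)/(4*(-2 + c)))
-13070 + (A - 36*(s((-1 + 1) + 1) - 29)) = -13070 + (12679 - 36*(3*(13 - 7*((-1 + 1) + 1))/(4*(-2 + ((-1 + 1) + 1))) - 29)) = -13070 + (12679 - 36*(3*(13 - 7*(0 + 1))/(4*(-2 + (0 + 1))) - 29)) = -13070 + (12679 - 36*(3*(13 - 7*1)/(4*(-2 + 1)) - 29)) = -13070 + (12679 - 36*((¾)*(13 - 7)/(-1) - 29)) = -13070 + (12679 - 36*((¾)*(-1)*6 - 29)) = -13070 + (12679 - 36*(-9/2 - 29)) = -13070 + (12679 - 36*(-67/2)) = -13070 + (12679 + 1206) = -13070 + 13885 = 815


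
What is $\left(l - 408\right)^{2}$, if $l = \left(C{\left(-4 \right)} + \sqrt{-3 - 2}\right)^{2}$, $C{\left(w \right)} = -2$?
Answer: $167201 + 3272 i \sqrt{5} \approx 1.672 \cdot 10^{5} + 7316.4 i$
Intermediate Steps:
$l = \left(-2 + i \sqrt{5}\right)^{2}$ ($l = \left(-2 + \sqrt{-3 - 2}\right)^{2} = \left(-2 + \sqrt{-5}\right)^{2} = \left(-2 + i \sqrt{5}\right)^{2} \approx -1.0 - 8.9443 i$)
$\left(l - 408\right)^{2} = \left(\left(2 - i \sqrt{5}\right)^{2} - 408\right)^{2} = \left(-408 + \left(2 - i \sqrt{5}\right)^{2}\right)^{2}$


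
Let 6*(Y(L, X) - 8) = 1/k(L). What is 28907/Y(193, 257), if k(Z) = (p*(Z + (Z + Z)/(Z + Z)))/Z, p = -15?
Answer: 504716220/139487 ≈ 3618.4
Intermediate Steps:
k(Z) = (-15 - 15*Z)/Z (k(Z) = (-15*(Z + (Z + Z)/(Z + Z)))/Z = (-15*(Z + (2*Z)/((2*Z))))/Z = (-15*(Z + (2*Z)*(1/(2*Z))))/Z = (-15*(Z + 1))/Z = (-15*(1 + Z))/Z = (-15 - 15*Z)/Z)
Y(L, X) = 8 + 1/(6*(-15 - 15/L))
28907/Y(193, 257) = 28907/(((720 + 719*193)/(90*(1 + 193)))) = 28907/(((1/90)*(720 + 138767)/194)) = 28907/(((1/90)*(1/194)*139487)) = 28907/(139487/17460) = 28907*(17460/139487) = 504716220/139487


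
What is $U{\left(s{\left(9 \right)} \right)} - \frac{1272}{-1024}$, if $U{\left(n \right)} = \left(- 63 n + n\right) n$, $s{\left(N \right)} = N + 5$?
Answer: $- \frac{1555297}{128} \approx -12151.0$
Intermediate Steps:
$s{\left(N \right)} = 5 + N$
$U{\left(n \right)} = - 62 n^{2}$ ($U{\left(n \right)} = - 62 n n = - 62 n^{2}$)
$U{\left(s{\left(9 \right)} \right)} - \frac{1272}{-1024} = - 62 \left(5 + 9\right)^{2} - \frac{1272}{-1024} = - 62 \cdot 14^{2} - - \frac{159}{128} = \left(-62\right) 196 + \frac{159}{128} = -12152 + \frac{159}{128} = - \frac{1555297}{128}$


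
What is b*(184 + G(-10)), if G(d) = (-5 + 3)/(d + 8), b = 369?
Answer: 68265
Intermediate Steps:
G(d) = -2/(8 + d)
b*(184 + G(-10)) = 369*(184 - 2/(8 - 10)) = 369*(184 - 2/(-2)) = 369*(184 - 2*(-½)) = 369*(184 + 1) = 369*185 = 68265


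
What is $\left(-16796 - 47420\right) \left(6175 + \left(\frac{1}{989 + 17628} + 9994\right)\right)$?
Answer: $- \frac{19330189483184}{18617} \approx -1.0383 \cdot 10^{9}$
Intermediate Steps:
$\left(-16796 - 47420\right) \left(6175 + \left(\frac{1}{989 + 17628} + 9994\right)\right) = - 64216 \left(6175 + \left(\frac{1}{18617} + 9994\right)\right) = - 64216 \left(6175 + \frac{186058299}{18617}\right) = \left(-64216\right) \frac{301018274}{18617} = - \frac{19330189483184}{18617}$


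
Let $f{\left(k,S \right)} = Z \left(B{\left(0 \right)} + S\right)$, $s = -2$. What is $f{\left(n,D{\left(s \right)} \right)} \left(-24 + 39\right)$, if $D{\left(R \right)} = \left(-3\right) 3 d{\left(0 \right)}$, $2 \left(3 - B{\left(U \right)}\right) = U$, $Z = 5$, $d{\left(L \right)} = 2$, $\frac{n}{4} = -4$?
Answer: $-1125$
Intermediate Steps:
$n = -16$ ($n = 4 \left(-4\right) = -16$)
$B{\left(U \right)} = 3 - \frac{U}{2}$
$D{\left(R \right)} = -18$ ($D{\left(R \right)} = \left(-3\right) 3 \cdot 2 = \left(-9\right) 2 = -18$)
$f{\left(k,S \right)} = 15 + 5 S$ ($f{\left(k,S \right)} = 5 \left(\left(3 - 0\right) + S\right) = 5 \left(\left(3 + 0\right) + S\right) = 5 \left(3 + S\right) = 15 + 5 S$)
$f{\left(n,D{\left(s \right)} \right)} \left(-24 + 39\right) = \left(15 + 5 \left(-18\right)\right) \left(-24 + 39\right) = \left(15 - 90\right) 15 = \left(-75\right) 15 = -1125$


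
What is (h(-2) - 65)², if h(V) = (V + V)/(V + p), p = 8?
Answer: 38809/9 ≈ 4312.1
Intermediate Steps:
h(V) = 2*V/(8 + V) (h(V) = (V + V)/(V + 8) = (2*V)/(8 + V) = 2*V/(8 + V))
(h(-2) - 65)² = (2*(-2)/(8 - 2) - 65)² = (2*(-2)/6 - 65)² = (2*(-2)*(⅙) - 65)² = (-⅔ - 65)² = (-197/3)² = 38809/9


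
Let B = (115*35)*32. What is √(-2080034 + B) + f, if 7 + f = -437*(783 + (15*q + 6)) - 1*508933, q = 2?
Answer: -866843 + I*√1951234 ≈ -8.6684e+5 + 1396.9*I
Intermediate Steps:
B = 128800 (B = 4025*32 = 128800)
f = -866843 (f = -7 + (-437*(783 + (15*2 + 6)) - 1*508933) = -7 + (-437*(783 + (30 + 6)) - 508933) = -7 + (-437*(783 + 36) - 508933) = -7 + (-437*819 - 508933) = -7 + (-357903 - 508933) = -7 - 866836 = -866843)
√(-2080034 + B) + f = √(-2080034 + 128800) - 866843 = √(-1951234) - 866843 = I*√1951234 - 866843 = -866843 + I*√1951234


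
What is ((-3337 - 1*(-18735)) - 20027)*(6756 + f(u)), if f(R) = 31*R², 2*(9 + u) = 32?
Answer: -38304975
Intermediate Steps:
u = 7 (u = -9 + (½)*32 = -9 + 16 = 7)
((-3337 - 1*(-18735)) - 20027)*(6756 + f(u)) = ((-3337 - 1*(-18735)) - 20027)*(6756 + 31*7²) = ((-3337 + 18735) - 20027)*(6756 + 31*49) = (15398 - 20027)*(6756 + 1519) = -4629*8275 = -38304975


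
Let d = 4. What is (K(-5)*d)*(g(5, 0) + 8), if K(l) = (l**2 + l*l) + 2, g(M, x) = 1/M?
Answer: 8528/5 ≈ 1705.6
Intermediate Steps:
K(l) = 2 + 2*l**2 (K(l) = (l**2 + l**2) + 2 = 2*l**2 + 2 = 2 + 2*l**2)
(K(-5)*d)*(g(5, 0) + 8) = ((2 + 2*(-5)**2)*4)*(1/5 + 8) = ((2 + 2*25)*4)*(1/5 + 8) = ((2 + 50)*4)*(41/5) = (52*4)*(41/5) = 208*(41/5) = 8528/5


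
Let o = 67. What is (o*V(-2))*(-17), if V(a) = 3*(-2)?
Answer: 6834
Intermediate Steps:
V(a) = -6
(o*V(-2))*(-17) = (67*(-6))*(-17) = -402*(-17) = 6834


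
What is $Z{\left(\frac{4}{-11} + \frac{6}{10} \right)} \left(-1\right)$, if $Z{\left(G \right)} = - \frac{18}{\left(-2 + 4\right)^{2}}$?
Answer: $\frac{9}{2} \approx 4.5$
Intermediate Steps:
$Z{\left(G \right)} = - \frac{9}{2}$ ($Z{\left(G \right)} = - \frac{18}{2^{2}} = - \frac{18}{4} = \left(-18\right) \frac{1}{4} = - \frac{9}{2}$)
$Z{\left(\frac{4}{-11} + \frac{6}{10} \right)} \left(-1\right) = \left(- \frac{9}{2}\right) \left(-1\right) = \frac{9}{2}$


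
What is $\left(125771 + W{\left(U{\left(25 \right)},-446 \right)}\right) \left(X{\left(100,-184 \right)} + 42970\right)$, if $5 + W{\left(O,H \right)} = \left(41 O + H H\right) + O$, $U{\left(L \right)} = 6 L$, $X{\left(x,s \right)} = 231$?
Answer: $14298753382$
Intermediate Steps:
$W{\left(O,H \right)} = -5 + H^{2} + 42 O$ ($W{\left(O,H \right)} = -5 + \left(\left(41 O + H H\right) + O\right) = -5 + \left(\left(41 O + H^{2}\right) + O\right) = -5 + \left(\left(H^{2} + 41 O\right) + O\right) = -5 + \left(H^{2} + 42 O\right) = -5 + H^{2} + 42 O$)
$\left(125771 + W{\left(U{\left(25 \right)},-446 \right)}\right) \left(X{\left(100,-184 \right)} + 42970\right) = \left(125771 + \left(-5 + \left(-446\right)^{2} + 42 \cdot 6 \cdot 25\right)\right) \left(231 + 42970\right) = \left(125771 + \left(-5 + 198916 + 42 \cdot 150\right)\right) 43201 = \left(125771 + \left(-5 + 198916 + 6300\right)\right) 43201 = \left(125771 + 205211\right) 43201 = 330982 \cdot 43201 = 14298753382$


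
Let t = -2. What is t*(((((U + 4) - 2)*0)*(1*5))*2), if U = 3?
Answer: 0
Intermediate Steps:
t*(((((U + 4) - 2)*0)*(1*5))*2) = -2*(((3 + 4) - 2)*0)*(1*5)*2 = -2*((7 - 2)*0)*5*2 = -2*(5*0)*5*2 = -2*0*5*2 = -0*2 = -2*0 = 0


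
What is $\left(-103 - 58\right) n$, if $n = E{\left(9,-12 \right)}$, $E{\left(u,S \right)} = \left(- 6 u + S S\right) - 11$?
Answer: $-12719$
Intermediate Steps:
$E{\left(u,S \right)} = -11 + S^{2} - 6 u$ ($E{\left(u,S \right)} = \left(- 6 u + S^{2}\right) - 11 = \left(S^{2} - 6 u\right) - 11 = -11 + S^{2} - 6 u$)
$n = 79$ ($n = -11 + \left(-12\right)^{2} - 54 = -11 + 144 - 54 = 79$)
$\left(-103 - 58\right) n = \left(-103 - 58\right) 79 = \left(-161\right) 79 = -12719$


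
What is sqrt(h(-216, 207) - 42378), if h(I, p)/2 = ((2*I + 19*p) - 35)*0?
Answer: I*sqrt(42378) ≈ 205.86*I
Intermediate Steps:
h(I, p) = 0 (h(I, p) = 2*(((2*I + 19*p) - 35)*0) = 2*((-35 + 2*I + 19*p)*0) = 2*0 = 0)
sqrt(h(-216, 207) - 42378) = sqrt(0 - 42378) = sqrt(-42378) = I*sqrt(42378)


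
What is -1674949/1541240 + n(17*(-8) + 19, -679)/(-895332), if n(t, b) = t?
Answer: -124954592749/114993457640 ≈ -1.0866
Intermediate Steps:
-1674949/1541240 + n(17*(-8) + 19, -679)/(-895332) = -1674949/1541240 + (17*(-8) + 19)/(-895332) = -1674949*1/1541240 + (-136 + 19)*(-1/895332) = -1674949/1541240 - 117*(-1/895332) = -1674949/1541240 + 39/298444 = -124954592749/114993457640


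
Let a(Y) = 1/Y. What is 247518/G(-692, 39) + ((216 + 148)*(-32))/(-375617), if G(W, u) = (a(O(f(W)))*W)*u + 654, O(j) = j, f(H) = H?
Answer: 939192330/2629319 ≈ 357.20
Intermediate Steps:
G(W, u) = 654 + u (G(W, u) = (W/W)*u + 654 = 1*u + 654 = u + 654 = 654 + u)
247518/G(-692, 39) + ((216 + 148)*(-32))/(-375617) = 247518/(654 + 39) + ((216 + 148)*(-32))/(-375617) = 247518/693 + (364*(-32))*(-1/375617) = 247518*(1/693) - 11648*(-1/375617) = 27502/77 + 11648/375617 = 939192330/2629319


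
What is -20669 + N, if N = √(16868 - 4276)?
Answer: -20669 + 4*√787 ≈ -20557.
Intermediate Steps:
N = 4*√787 (N = √12592 = 4*√787 ≈ 112.21)
-20669 + N = -20669 + 4*√787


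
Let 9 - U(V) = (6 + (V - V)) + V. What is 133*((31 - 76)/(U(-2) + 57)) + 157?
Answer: 3749/62 ≈ 60.468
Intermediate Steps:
U(V) = 3 - V (U(V) = 9 - ((6 + (V - V)) + V) = 9 - ((6 + 0) + V) = 9 - (6 + V) = 9 + (-6 - V) = 3 - V)
133*((31 - 76)/(U(-2) + 57)) + 157 = 133*((31 - 76)/((3 - 1*(-2)) + 57)) + 157 = 133*(-45/((3 + 2) + 57)) + 157 = 133*(-45/(5 + 57)) + 157 = 133*(-45/62) + 157 = -5985/62 + 157 = 3749/62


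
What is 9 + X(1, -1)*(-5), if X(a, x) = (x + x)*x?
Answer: -1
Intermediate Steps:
X(a, x) = 2*x**2 (X(a, x) = (2*x)*x = 2*x**2)
9 + X(1, -1)*(-5) = 9 + (2*(-1)**2)*(-5) = 9 + (2*1)*(-5) = 9 + 2*(-5) = 9 - 10 = -1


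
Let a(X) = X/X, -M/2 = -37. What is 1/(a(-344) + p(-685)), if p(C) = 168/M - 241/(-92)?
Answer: 3404/20049 ≈ 0.16978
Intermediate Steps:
M = 74 (M = -2*(-37) = 74)
a(X) = 1
p(C) = 16645/3404 (p(C) = 168/74 - 241/(-92) = 168*(1/74) - 241*(-1/92) = 84/37 + 241/92 = 16645/3404)
1/(a(-344) + p(-685)) = 1/(1 + 16645/3404) = 1/(20049/3404) = 3404/20049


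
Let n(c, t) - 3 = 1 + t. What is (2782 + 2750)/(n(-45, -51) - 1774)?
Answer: -1844/607 ≈ -3.0379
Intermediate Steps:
n(c, t) = 4 + t (n(c, t) = 3 + (1 + t) = 4 + t)
(2782 + 2750)/(n(-45, -51) - 1774) = (2782 + 2750)/((4 - 51) - 1774) = 5532/(-47 - 1774) = 5532/(-1821) = 5532*(-1/1821) = -1844/607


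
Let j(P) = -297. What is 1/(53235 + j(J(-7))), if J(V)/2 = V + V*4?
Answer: 1/52938 ≈ 1.8890e-5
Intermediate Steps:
J(V) = 10*V (J(V) = 2*(V + V*4) = 2*(V + 4*V) = 2*(5*V) = 10*V)
1/(53235 + j(J(-7))) = 1/(53235 - 297) = 1/52938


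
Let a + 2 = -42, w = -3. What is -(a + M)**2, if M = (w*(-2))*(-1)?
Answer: -2500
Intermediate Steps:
M = -6 (M = -3*(-2)*(-1) = 6*(-1) = -6)
a = -44 (a = -2 - 42 = -44)
-(a + M)**2 = -(-44 - 6)**2 = -1*(-50)**2 = -1*2500 = -2500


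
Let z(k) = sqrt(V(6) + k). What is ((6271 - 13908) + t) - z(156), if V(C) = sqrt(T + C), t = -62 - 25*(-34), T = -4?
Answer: -6849 - sqrt(156 + sqrt(2)) ≈ -6861.5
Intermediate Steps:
t = 788 (t = -62 + 850 = 788)
V(C) = sqrt(-4 + C)
z(k) = sqrt(k + sqrt(2)) (z(k) = sqrt(sqrt(-4 + 6) + k) = sqrt(sqrt(2) + k) = sqrt(k + sqrt(2)))
((6271 - 13908) + t) - z(156) = ((6271 - 13908) + 788) - sqrt(156 + sqrt(2)) = (-7637 + 788) - sqrt(156 + sqrt(2)) = -6849 - sqrt(156 + sqrt(2))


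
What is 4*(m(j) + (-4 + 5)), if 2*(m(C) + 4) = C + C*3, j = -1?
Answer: -20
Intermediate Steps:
m(C) = -4 + 2*C (m(C) = -4 + (C + C*3)/2 = -4 + (C + 3*C)/2 = -4 + (4*C)/2 = -4 + 2*C)
4*(m(j) + (-4 + 5)) = 4*((-4 + 2*(-1)) + (-4 + 5)) = 4*((-4 - 2) + 1) = 4*(-6 + 1) = 4*(-5) = -20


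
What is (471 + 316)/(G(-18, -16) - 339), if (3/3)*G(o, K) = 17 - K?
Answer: -787/306 ≈ -2.5719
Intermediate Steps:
G(o, K) = 17 - K
(471 + 316)/(G(-18, -16) - 339) = (471 + 316)/((17 - 1*(-16)) - 339) = 787/((17 + 16) - 339) = 787/(33 - 339) = 787/(-306) = 787*(-1/306) = -787/306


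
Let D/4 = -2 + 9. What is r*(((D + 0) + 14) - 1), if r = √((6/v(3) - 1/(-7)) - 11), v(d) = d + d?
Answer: 41*I*√483/7 ≈ 128.72*I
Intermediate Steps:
D = 28 (D = 4*(-2 + 9) = 4*7 = 28)
v(d) = 2*d
r = I*√483/7 (r = √((6/((2*3)) - 1/(-7)) - 11) = √((6/6 - 1*(-⅐)) - 11) = √((6*(⅙) + ⅐) - 11) = √((1 + ⅐) - 11) = √(8/7 - 11) = √(-69/7) = I*√483/7 ≈ 3.1396*I)
r*(((D + 0) + 14) - 1) = (I*√483/7)*(((28 + 0) + 14) - 1) = (I*√483/7)*((28 + 14) - 1) = (I*√483/7)*(42 - 1) = (I*√483/7)*41 = 41*I*√483/7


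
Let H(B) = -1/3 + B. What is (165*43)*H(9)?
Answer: 61490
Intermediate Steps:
H(B) = -⅓ + B (H(B) = -1*⅓ + B = -⅓ + B)
(165*43)*H(9) = (165*43)*(-⅓ + 9) = 7095*(26/3) = 61490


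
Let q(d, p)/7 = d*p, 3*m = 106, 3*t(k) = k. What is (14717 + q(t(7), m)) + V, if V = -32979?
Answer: -159164/9 ≈ -17685.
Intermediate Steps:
t(k) = k/3
m = 106/3 (m = (⅓)*106 = 106/3 ≈ 35.333)
q(d, p) = 7*d*p (q(d, p) = 7*(d*p) = 7*d*p)
(14717 + q(t(7), m)) + V = (14717 + 7*((⅓)*7)*(106/3)) - 32979 = (14717 + 7*(7/3)*(106/3)) - 32979 = (14717 + 5194/9) - 32979 = 137647/9 - 32979 = -159164/9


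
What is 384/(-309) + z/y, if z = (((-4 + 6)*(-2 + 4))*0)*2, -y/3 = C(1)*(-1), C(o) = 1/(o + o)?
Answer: -128/103 ≈ -1.2427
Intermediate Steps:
C(o) = 1/(2*o)
y = 3/2 (y = -3*(1/2)/1*(-1) = -3*(1/2)*1*(-1) = -3*(-1)/2 = -3*(-1/2) = 3/2 ≈ 1.5000)
z = 0 (z = ((2*2)*0)*2 = (4*0)*2 = 0*2 = 0)
384/(-309) + z/y = 384/(-309) + 0/(3/2) = 384*(-1/309) + 0*(2/3) = -128/103 + 0 = -128/103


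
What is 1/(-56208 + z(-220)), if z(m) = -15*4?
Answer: -1/56268 ≈ -1.7772e-5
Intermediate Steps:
z(m) = -60
1/(-56208 + z(-220)) = 1/(-56208 - 60) = 1/(-56268) = -1/56268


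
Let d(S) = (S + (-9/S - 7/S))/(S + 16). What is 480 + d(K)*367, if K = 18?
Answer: 101699/153 ≈ 664.70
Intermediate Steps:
d(S) = (S - 16/S)/(16 + S)
480 + d(K)*367 = 480 + ((-16 + 18²)/(18*(16 + 18)))*367 = 480 + ((1/18)*(-16 + 324)/34)*367 = 480 + ((1/18)*(1/34)*308)*367 = 480 + (77/153)*367 = 480 + 28259/153 = 101699/153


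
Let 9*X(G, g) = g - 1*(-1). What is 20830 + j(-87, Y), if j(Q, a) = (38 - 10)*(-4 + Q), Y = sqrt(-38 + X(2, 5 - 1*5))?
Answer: 18282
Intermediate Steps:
X(G, g) = 1/9 + g/9 (X(G, g) = (g - 1*(-1))/9 = (g + 1)/9 = (1 + g)/9 = 1/9 + g/9)
Y = I*sqrt(341)/3 (Y = sqrt(-38 + (1/9 + (5 - 1*5)/9)) = sqrt(-38 + (1/9 + (5 - 5)/9)) = sqrt(-38 + (1/9 + (1/9)*0)) = sqrt(-38 + (1/9 + 0)) = sqrt(-38 + 1/9) = sqrt(-341/9) = I*sqrt(341)/3 ≈ 6.1554*I)
j(Q, a) = -112 + 28*Q (j(Q, a) = 28*(-4 + Q) = -112 + 28*Q)
20830 + j(-87, Y) = 20830 + (-112 + 28*(-87)) = 20830 + (-112 - 2436) = 20830 - 2548 = 18282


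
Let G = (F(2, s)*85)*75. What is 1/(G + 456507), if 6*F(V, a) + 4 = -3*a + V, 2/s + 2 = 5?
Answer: 1/452257 ≈ 2.2111e-6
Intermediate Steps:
s = ⅔ (s = 2/(-2 + 5) = 2/3 = 2*(⅓) = ⅔ ≈ 0.66667)
F(V, a) = -⅔ - a/2 + V/6 (F(V, a) = -⅔ + (-3*a + V)/6 = -⅔ + (V - 3*a)/6 = -⅔ + (-a/2 + V/6) = -⅔ - a/2 + V/6)
G = -4250 (G = ((-⅔ - ½*⅔ + (⅙)*2)*85)*75 = ((-⅔ - ⅓ + ⅓)*85)*75 = -⅔*85*75 = -170/3*75 = -4250)
1/(G + 456507) = 1/(-4250 + 456507) = 1/452257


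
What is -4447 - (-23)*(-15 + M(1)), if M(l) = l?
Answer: -4769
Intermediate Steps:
-4447 - (-23)*(-15 + M(1)) = -4447 - (-23)*(-15 + 1) = -4447 - (-23)*(-14) = -4447 - 1*322 = -4447 - 322 = -4769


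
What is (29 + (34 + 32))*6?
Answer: 570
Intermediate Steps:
(29 + (34 + 32))*6 = (29 + 66)*6 = 95*6 = 570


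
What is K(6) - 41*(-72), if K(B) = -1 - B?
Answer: 2945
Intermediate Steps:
K(6) - 41*(-72) = (-1 - 1*6) - 41*(-72) = (-1 - 6) + 2952 = -7 + 2952 = 2945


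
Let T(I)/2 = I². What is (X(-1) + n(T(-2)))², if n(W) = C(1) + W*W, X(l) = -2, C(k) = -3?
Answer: 3481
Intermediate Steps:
T(I) = 2*I²
n(W) = -3 + W² (n(W) = -3 + W*W = -3 + W²)
(X(-1) + n(T(-2)))² = (-2 + (-3 + (2*(-2)²)²))² = (-2 + (-3 + (2*4)²))² = (-2 + (-3 + 8²))² = (-2 + (-3 + 64))² = (-2 + 61)² = 59² = 3481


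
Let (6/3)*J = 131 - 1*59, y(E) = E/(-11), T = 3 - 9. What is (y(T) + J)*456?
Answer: 183312/11 ≈ 16665.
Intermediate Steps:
T = -6
y(E) = -E/11 (y(E) = E*(-1/11) = -E/11)
J = 36 (J = (131 - 1*59)/2 = (131 - 59)/2 = (½)*72 = 36)
(y(T) + J)*456 = (-1/11*(-6) + 36)*456 = (6/11 + 36)*456 = (402/11)*456 = 183312/11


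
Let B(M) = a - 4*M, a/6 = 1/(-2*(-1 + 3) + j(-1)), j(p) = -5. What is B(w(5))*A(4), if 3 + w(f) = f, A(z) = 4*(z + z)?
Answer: -832/3 ≈ -277.33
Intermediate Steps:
A(z) = 8*z (A(z) = 4*(2*z) = 8*z)
a = -⅔ (a = 6/(-2*(-1 + 3) - 5) = 6/(-2*2 - 5) = 6/(-4 - 5) = 6/(-9) = 6*(-⅑) = -⅔ ≈ -0.66667)
w(f) = -3 + f
B(M) = -⅔ - 4*M
B(w(5))*A(4) = (-⅔ - 4*(-3 + 5))*(8*4) = (-⅔ - 4*2)*32 = (-⅔ - 8)*32 = -26/3*32 = -832/3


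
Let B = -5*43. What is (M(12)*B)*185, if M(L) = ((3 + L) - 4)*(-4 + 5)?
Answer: -437525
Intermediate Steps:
B = -215
M(L) = -1 + L (M(L) = (-1 + L)*1 = -1 + L)
(M(12)*B)*185 = ((-1 + 12)*(-215))*185 = (11*(-215))*185 = -2365*185 = -437525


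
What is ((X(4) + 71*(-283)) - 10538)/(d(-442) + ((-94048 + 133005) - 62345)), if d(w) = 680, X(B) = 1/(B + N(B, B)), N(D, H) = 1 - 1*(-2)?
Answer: 53604/39739 ≈ 1.3489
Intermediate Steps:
N(D, H) = 3 (N(D, H) = 1 + 2 = 3)
X(B) = 1/(3 + B) (X(B) = 1/(B + 3) = 1/(3 + B))
((X(4) + 71*(-283)) - 10538)/(d(-442) + ((-94048 + 133005) - 62345)) = ((1/(3 + 4) + 71*(-283)) - 10538)/(680 + ((-94048 + 133005) - 62345)) = ((1/7 - 20093) - 10538)/(680 + (38957 - 62345)) = ((⅐ - 20093) - 10538)/(680 - 23388) = (-140650/7 - 10538)/(-22708) = -214416/7*(-1/22708) = 53604/39739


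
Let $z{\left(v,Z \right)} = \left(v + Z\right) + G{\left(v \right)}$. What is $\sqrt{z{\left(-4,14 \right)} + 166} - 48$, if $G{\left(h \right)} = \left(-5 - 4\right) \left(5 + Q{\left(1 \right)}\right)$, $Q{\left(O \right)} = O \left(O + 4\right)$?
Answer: $-48 + \sqrt{86} \approx -38.726$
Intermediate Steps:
$Q{\left(O \right)} = O \left(4 + O\right)$
$G{\left(h \right)} = -90$ ($G{\left(h \right)} = \left(-5 - 4\right) \left(5 + 1 \left(4 + 1\right)\right) = - 9 \left(5 + 1 \cdot 5\right) = - 9 \left(5 + 5\right) = \left(-9\right) 10 = -90$)
$z{\left(v,Z \right)} = -90 + Z + v$ ($z{\left(v,Z \right)} = \left(v + Z\right) - 90 = \left(Z + v\right) - 90 = -90 + Z + v$)
$\sqrt{z{\left(-4,14 \right)} + 166} - 48 = \sqrt{\left(-90 + 14 - 4\right) + 166} - 48 = \sqrt{-80 + 166} - 48 = \sqrt{86} - 48 = -48 + \sqrt{86}$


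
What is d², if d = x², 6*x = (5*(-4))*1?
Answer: 10000/81 ≈ 123.46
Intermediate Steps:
x = -10/3 (x = ((5*(-4))*1)/6 = (-20*1)/6 = (⅙)*(-20) = -10/3 ≈ -3.3333)
d = 100/9 (d = (-10/3)² = 100/9 ≈ 11.111)
d² = (100/9)² = 10000/81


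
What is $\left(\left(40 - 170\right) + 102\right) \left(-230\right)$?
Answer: $6440$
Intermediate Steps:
$\left(\left(40 - 170\right) + 102\right) \left(-230\right) = \left(-130 + 102\right) \left(-230\right) = \left(-28\right) \left(-230\right) = 6440$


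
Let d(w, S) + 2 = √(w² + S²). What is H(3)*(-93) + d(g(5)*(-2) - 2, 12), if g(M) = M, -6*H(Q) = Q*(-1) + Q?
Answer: -2 + 12*√2 ≈ 14.971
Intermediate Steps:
H(Q) = 0 (H(Q) = -(Q*(-1) + Q)/6 = -(-Q + Q)/6 = -⅙*0 = 0)
d(w, S) = -2 + √(S² + w²) (d(w, S) = -2 + √(w² + S²) = -2 + √(S² + w²))
H(3)*(-93) + d(g(5)*(-2) - 2, 12) = 0*(-93) + (-2 + √(12² + (5*(-2) - 2)²)) = 0 + (-2 + √(144 + (-10 - 2)²)) = 0 + (-2 + √(144 + (-12)²)) = 0 + (-2 + √(144 + 144)) = 0 + (-2 + √288) = 0 + (-2 + 12*√2) = -2 + 12*√2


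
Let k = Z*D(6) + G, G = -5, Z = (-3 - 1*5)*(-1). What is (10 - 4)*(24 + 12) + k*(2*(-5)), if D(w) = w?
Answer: -214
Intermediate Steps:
Z = 8 (Z = (-3 - 5)*(-1) = -8*(-1) = 8)
k = 43 (k = 8*6 - 5 = 48 - 5 = 43)
(10 - 4)*(24 + 12) + k*(2*(-5)) = (10 - 4)*(24 + 12) + 43*(2*(-5)) = 6*36 + 43*(-10) = 216 - 430 = -214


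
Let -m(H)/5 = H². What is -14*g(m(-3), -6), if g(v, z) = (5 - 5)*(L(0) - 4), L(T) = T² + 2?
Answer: 0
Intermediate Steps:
L(T) = 2 + T²
m(H) = -5*H²
g(v, z) = 0 (g(v, z) = (5 - 5)*((2 + 0²) - 4) = 0*((2 + 0) - 4) = 0*(2 - 4) = 0*(-2) = 0)
-14*g(m(-3), -6) = -14*0 = 0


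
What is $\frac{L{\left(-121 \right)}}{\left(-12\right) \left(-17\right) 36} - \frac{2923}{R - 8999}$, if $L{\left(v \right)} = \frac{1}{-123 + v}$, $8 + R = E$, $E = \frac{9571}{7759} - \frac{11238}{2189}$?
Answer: $\frac{463341123587519}{1428370803815040} \approx 0.32438$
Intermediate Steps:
$E = - \frac{66244723}{16984451}$ ($E = 9571 \cdot \frac{1}{7759} - \frac{11238}{2189} = \frac{9571}{7759} - \frac{11238}{2189} = - \frac{66244723}{16984451} \approx -3.9003$)
$R = - \frac{202120331}{16984451}$ ($R = -8 - \frac{66244723}{16984451} = - \frac{202120331}{16984451} \approx -11.9$)
$\frac{L{\left(-121 \right)}}{\left(-12\right) \left(-17\right) 36} - \frac{2923}{R - 8999} = \frac{1}{\left(-123 - 121\right) \left(-12\right) \left(-17\right) 36} - \frac{2923}{- \frac{202120331}{16984451} - 8999} = \frac{1}{\left(-244\right) 204 \cdot 36} - \frac{2923}{- \frac{202120331}{16984451} - 8999} = - \frac{1}{244 \cdot 7344} - \frac{2923}{- \frac{153045194880}{16984451}} = \left(- \frac{1}{244}\right) \frac{1}{7344} - - \frac{49645550273}{153045194880} = - \frac{1}{1791936} + \frac{49645550273}{153045194880} = \frac{463341123587519}{1428370803815040}$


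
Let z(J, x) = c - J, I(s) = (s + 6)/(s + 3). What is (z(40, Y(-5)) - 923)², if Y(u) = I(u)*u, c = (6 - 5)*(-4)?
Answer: 935089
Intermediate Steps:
c = -4 (c = 1*(-4) = -4)
I(s) = (6 + s)/(3 + s)
Y(u) = u*(6 + u)/(3 + u) (Y(u) = ((6 + u)/(3 + u))*u = u*(6 + u)/(3 + u))
z(J, x) = -4 - J
(z(40, Y(-5)) - 923)² = ((-4 - 1*40) - 923)² = ((-4 - 40) - 923)² = (-44 - 923)² = (-967)² = 935089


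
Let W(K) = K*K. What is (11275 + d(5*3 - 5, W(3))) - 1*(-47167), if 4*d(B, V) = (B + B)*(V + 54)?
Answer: 58757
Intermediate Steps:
W(K) = K²
d(B, V) = B*(54 + V)/2 (d(B, V) = ((B + B)*(V + 54))/4 = ((2*B)*(54 + V))/4 = (2*B*(54 + V))/4 = B*(54 + V)/2)
(11275 + d(5*3 - 5, W(3))) - 1*(-47167) = (11275 + (5*3 - 5)*(54 + 3²)/2) - 1*(-47167) = (11275 + (15 - 5)*(54 + 9)/2) + 47167 = (11275 + (½)*10*63) + 47167 = (11275 + 315) + 47167 = 11590 + 47167 = 58757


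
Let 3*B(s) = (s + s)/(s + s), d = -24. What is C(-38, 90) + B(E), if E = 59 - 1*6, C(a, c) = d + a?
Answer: -185/3 ≈ -61.667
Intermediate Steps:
C(a, c) = -24 + a
E = 53 (E = 59 - 6 = 53)
B(s) = ⅓ (B(s) = ((s + s)/(s + s))/3 = ((2*s)/((2*s)))/3 = ((2*s)*(1/(2*s)))/3 = (⅓)*1 = ⅓)
C(-38, 90) + B(E) = (-24 - 38) + ⅓ = -62 + ⅓ = -185/3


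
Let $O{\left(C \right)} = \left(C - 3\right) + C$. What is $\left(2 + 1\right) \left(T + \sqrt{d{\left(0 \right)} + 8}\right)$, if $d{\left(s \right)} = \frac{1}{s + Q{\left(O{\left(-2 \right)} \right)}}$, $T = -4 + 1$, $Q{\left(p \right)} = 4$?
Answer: $-9 + \frac{3 \sqrt{33}}{2} \approx -0.38316$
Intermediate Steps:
$O{\left(C \right)} = -3 + 2 C$ ($O{\left(C \right)} = \left(-3 + C\right) + C = -3 + 2 C$)
$T = -3$
$d{\left(s \right)} = \frac{1}{4 + s}$ ($d{\left(s \right)} = \frac{1}{s + 4} = \frac{1}{4 + s}$)
$\left(2 + 1\right) \left(T + \sqrt{d{\left(0 \right)} + 8}\right) = \left(2 + 1\right) \left(-3 + \sqrt{\frac{1}{4 + 0} + 8}\right) = 3 \left(-3 + \sqrt{\frac{1}{4} + 8}\right) = 3 \left(-3 + \sqrt{\frac{33}{4}}\right) = 3 \left(-3 + \frac{\sqrt{33}}{2}\right) = -9 + \frac{3 \sqrt{33}}{2}$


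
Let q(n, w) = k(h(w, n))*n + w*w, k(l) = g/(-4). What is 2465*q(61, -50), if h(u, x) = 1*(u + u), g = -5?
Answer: 25401825/4 ≈ 6.3505e+6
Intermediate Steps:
h(u, x) = 2*u (h(u, x) = 1*(2*u) = 2*u)
k(l) = 5/4 (k(l) = -5/(-4) = -5*(-1/4) = 5/4)
q(n, w) = w**2 + 5*n/4 (q(n, w) = 5*n/4 + w*w = 5*n/4 + w**2 = w**2 + 5*n/4)
2465*q(61, -50) = 2465*((-50)**2 + (5/4)*61) = 2465*(2500 + 305/4) = 2465*(10305/4) = 25401825/4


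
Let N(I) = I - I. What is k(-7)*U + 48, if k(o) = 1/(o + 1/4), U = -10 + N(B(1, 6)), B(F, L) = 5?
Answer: 1336/27 ≈ 49.482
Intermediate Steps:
N(I) = 0
U = -10 (U = -10 + 0 = -10)
k(o) = 1/(¼ + o) (k(o) = 1/(o + 1*(¼)) = 1/(o + ¼) = 1/(¼ + o))
k(-7)*U + 48 = (4/(1 + 4*(-7)))*(-10) + 48 = (4/(1 - 28))*(-10) + 48 = (4/(-27))*(-10) + 48 = (4*(-1/27))*(-10) + 48 = -4/27*(-10) + 48 = 40/27 + 48 = 1336/27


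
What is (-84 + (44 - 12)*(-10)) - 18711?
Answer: -19115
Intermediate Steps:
(-84 + (44 - 12)*(-10)) - 18711 = (-84 + 32*(-10)) - 18711 = (-84 - 320) - 18711 = -404 - 18711 = -19115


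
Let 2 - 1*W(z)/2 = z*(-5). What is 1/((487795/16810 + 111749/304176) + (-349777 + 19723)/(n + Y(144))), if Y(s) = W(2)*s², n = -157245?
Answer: 58020998019888/1648723196318045 ≈ 0.035191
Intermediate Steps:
W(z) = 4 + 10*z (W(z) = 4 - 2*z*(-5) = 4 - (-10)*z = 4 + 10*z)
Y(s) = 24*s² (Y(s) = (4 + 10*2)*s² = (4 + 20)*s² = 24*s²)
1/((487795/16810 + 111749/304176) + (-349777 + 19723)/(n + Y(144))) = 1/((487795/16810 + 111749/304176) + (-349777 + 19723)/(-157245 + 24*144²)) = 1/((487795*(1/16810) + 111749*(1/304176)) - 330054/(-157245 + 24*20736)) = 1/((97559/3362 + 111749/304176) - 330054/(-157245 + 497664)) = 1/(15025403261/511319856 - 330054/340419) = 1/(15025403261/511319856 - 330054*1/340419) = 1/(15025403261/511319856 - 110018/113473) = 1/(1648723196318045/58020998019888) = 58020998019888/1648723196318045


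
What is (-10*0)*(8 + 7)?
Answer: 0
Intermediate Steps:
(-10*0)*(8 + 7) = 0*15 = 0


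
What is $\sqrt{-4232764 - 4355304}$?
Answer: $122 i \sqrt{577} \approx 2930.5 i$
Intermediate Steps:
$\sqrt{-4232764 - 4355304} = \sqrt{-8588068} = 122 i \sqrt{577}$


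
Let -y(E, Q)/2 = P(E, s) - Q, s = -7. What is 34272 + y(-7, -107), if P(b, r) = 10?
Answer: 34038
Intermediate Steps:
y(E, Q) = -20 + 2*Q (y(E, Q) = -2*(10 - Q) = -20 + 2*Q)
34272 + y(-7, -107) = 34272 + (-20 + 2*(-107)) = 34272 + (-20 - 214) = 34272 - 234 = 34038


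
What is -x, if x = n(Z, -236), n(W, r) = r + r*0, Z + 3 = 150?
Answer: 236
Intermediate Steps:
Z = 147 (Z = -3 + 150 = 147)
n(W, r) = r (n(W, r) = r + 0 = r)
x = -236
-x = -1*(-236) = 236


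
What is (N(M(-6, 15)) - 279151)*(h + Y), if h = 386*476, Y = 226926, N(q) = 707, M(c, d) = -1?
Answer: -114346369928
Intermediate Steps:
h = 183736
(N(M(-6, 15)) - 279151)*(h + Y) = (707 - 279151)*(183736 + 226926) = -278444*410662 = -114346369928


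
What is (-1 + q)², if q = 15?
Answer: 196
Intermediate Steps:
(-1 + q)² = (-1 + 15)² = 14² = 196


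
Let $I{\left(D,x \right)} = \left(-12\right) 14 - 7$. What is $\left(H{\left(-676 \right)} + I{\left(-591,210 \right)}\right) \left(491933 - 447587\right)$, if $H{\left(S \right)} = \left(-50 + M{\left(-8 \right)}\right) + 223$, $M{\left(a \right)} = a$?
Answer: $-443460$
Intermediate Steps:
$H{\left(S \right)} = 165$ ($H{\left(S \right)} = \left(-50 - 8\right) + 223 = -58 + 223 = 165$)
$I{\left(D,x \right)} = -175$ ($I{\left(D,x \right)} = -168 - 7 = -175$)
$\left(H{\left(-676 \right)} + I{\left(-591,210 \right)}\right) \left(491933 - 447587\right) = \left(165 - 175\right) \left(491933 - 447587\right) = \left(-10\right) 44346 = -443460$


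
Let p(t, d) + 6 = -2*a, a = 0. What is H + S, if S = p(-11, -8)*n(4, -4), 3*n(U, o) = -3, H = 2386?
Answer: 2392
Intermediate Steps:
n(U, o) = -1 (n(U, o) = (1/3)*(-3) = -1)
p(t, d) = -6 (p(t, d) = -6 - 2*0 = -6 + 0 = -6)
S = 6 (S = -6*(-1) = 6)
H + S = 2386 + 6 = 2392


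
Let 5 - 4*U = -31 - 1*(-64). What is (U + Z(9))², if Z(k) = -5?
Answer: 144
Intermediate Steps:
U = -7 (U = 5/4 - (-31 - 1*(-64))/4 = 5/4 - (-31 + 64)/4 = 5/4 - ¼*33 = 5/4 - 33/4 = -7)
(U + Z(9))² = (-7 - 5)² = (-12)² = 144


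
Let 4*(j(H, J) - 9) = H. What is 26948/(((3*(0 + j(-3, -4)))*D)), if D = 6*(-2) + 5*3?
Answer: 107792/297 ≈ 362.94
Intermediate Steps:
j(H, J) = 9 + H/4
D = 3 (D = -12 + 15 = 3)
26948/(((3*(0 + j(-3, -4)))*D)) = 26948/(((3*(0 + (9 + (¼)*(-3))))*3)) = 26948/(((3*(0 + (9 - ¾)))*3)) = 26948/(((3*(0 + 33/4))*3)) = 26948/(((3*(33/4))*3)) = 26948/(((99/4)*3)) = 26948/(297/4) = 26948*(4/297) = 107792/297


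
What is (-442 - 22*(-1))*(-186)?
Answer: 78120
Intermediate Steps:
(-442 - 22*(-1))*(-186) = (-442 + 22)*(-186) = -420*(-186) = 78120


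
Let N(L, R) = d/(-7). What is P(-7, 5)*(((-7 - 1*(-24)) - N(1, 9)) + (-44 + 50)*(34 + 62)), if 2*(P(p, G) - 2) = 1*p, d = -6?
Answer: -12435/14 ≈ -888.21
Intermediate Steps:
P(p, G) = 2 + p/2 (P(p, G) = 2 + (1*p)/2 = 2 + p/2)
N(L, R) = 6/7 (N(L, R) = -6/(-7) = -6*(-⅐) = 6/7)
P(-7, 5)*(((-7 - 1*(-24)) - N(1, 9)) + (-44 + 50)*(34 + 62)) = (2 + (½)*(-7))*(((-7 - 1*(-24)) - 1*6/7) + (-44 + 50)*(34 + 62)) = (2 - 7/2)*(((-7 + 24) - 6/7) + 6*96) = -3*((17 - 6/7) + 576)/2 = -3*(113/7 + 576)/2 = -3/2*4145/7 = -12435/14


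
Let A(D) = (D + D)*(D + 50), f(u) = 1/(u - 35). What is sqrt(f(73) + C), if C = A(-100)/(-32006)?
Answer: 3*I*sqrt(11756667962)/608114 ≈ 0.53491*I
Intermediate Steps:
f(u) = 1/(-35 + u)
A(D) = 2*D*(50 + D) (A(D) = (2*D)*(50 + D) = 2*D*(50 + D))
C = -5000/16003 (C = (2*(-100)*(50 - 100))/(-32006) = (2*(-100)*(-50))*(-1/32006) = 10000*(-1/32006) = -5000/16003 ≈ -0.31244)
sqrt(f(73) + C) = sqrt(1/(-35 + 73) - 5000/16003) = sqrt(1/38 - 5000/16003) = sqrt(-173997/608114) = 3*I*sqrt(11756667962)/608114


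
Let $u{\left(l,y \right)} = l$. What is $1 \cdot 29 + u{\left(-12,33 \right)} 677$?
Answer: $-8095$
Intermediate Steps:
$1 \cdot 29 + u{\left(-12,33 \right)} 677 = 1 \cdot 29 - 8124 = 29 - 8124 = -8095$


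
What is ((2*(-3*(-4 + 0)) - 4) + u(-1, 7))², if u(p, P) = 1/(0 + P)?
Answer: 19881/49 ≈ 405.73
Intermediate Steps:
u(p, P) = 1/P
((2*(-3*(-4 + 0)) - 4) + u(-1, 7))² = ((2*(-3*(-4 + 0)) - 4) + 1/7)² = ((2*(-3*(-4)) - 4) + ⅐)² = ((2*12 - 4) + ⅐)² = ((24 - 4) + ⅐)² = (20 + ⅐)² = (141/7)² = 19881/49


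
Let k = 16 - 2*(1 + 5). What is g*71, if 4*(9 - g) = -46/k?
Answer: 6745/8 ≈ 843.13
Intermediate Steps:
k = 4 (k = 16 - 2*6 = 16 - 1*12 = 16 - 12 = 4)
g = 95/8 (g = 9 - (-23)/(2*4) = 9 - ¼*(-23/2) = 9 + 23/8 = 95/8 ≈ 11.875)
g*71 = (95/8)*71 = 6745/8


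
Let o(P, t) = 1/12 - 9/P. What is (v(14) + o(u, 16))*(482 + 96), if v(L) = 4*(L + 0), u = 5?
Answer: 941273/30 ≈ 31376.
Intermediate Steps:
o(P, t) = 1/12 - 9/P (o(P, t) = 1*(1/12) - 9/P = 1/12 - 9/P)
v(L) = 4*L
(v(14) + o(u, 16))*(482 + 96) = (4*14 + (1/12)*(-108 + 5)/5)*(482 + 96) = (56 + (1/12)*(⅕)*(-103))*578 = (56 - 103/60)*578 = (3257/60)*578 = 941273/30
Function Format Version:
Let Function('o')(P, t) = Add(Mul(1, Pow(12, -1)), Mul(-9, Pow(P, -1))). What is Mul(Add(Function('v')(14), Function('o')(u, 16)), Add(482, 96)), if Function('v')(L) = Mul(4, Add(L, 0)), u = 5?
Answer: Rational(941273, 30) ≈ 31376.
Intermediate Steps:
Function('o')(P, t) = Add(Rational(1, 12), Mul(-9, Pow(P, -1))) (Function('o')(P, t) = Add(Mul(1, Rational(1, 12)), Mul(-9, Pow(P, -1))) = Add(Rational(1, 12), Mul(-9, Pow(P, -1))))
Function('v')(L) = Mul(4, L)
Mul(Add(Function('v')(14), Function('o')(u, 16)), Add(482, 96)) = Mul(Add(Mul(4, 14), Mul(Rational(1, 12), Pow(5, -1), Add(-108, 5))), Add(482, 96)) = Mul(Add(56, Mul(Rational(1, 12), Rational(1, 5), -103)), 578) = Mul(Add(56, Rational(-103, 60)), 578) = Mul(Rational(3257, 60), 578) = Rational(941273, 30)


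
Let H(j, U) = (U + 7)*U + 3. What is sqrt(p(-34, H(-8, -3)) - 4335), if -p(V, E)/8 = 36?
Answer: I*sqrt(4623) ≈ 67.993*I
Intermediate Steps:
H(j, U) = 3 + U*(7 + U) (H(j, U) = (7 + U)*U + 3 = U*(7 + U) + 3 = 3 + U*(7 + U))
p(V, E) = -288 (p(V, E) = -8*36 = -288)
sqrt(p(-34, H(-8, -3)) - 4335) = sqrt(-288 - 4335) = sqrt(-4623) = I*sqrt(4623)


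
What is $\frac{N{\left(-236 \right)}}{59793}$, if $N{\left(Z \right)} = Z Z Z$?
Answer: $- \frac{13144256}{59793} \approx -219.83$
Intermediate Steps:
$N{\left(Z \right)} = Z^{3}$ ($N{\left(Z \right)} = Z^{2} Z = Z^{3}$)
$\frac{N{\left(-236 \right)}}{59793} = \frac{\left(-236\right)^{3}}{59793} = \left(-13144256\right) \frac{1}{59793} = - \frac{13144256}{59793}$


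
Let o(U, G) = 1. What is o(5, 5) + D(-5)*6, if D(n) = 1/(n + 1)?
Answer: -1/2 ≈ -0.50000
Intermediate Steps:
D(n) = 1/(1 + n)
o(5, 5) + D(-5)*6 = 1 + 6/(1 - 5) = 1 + 6/(-4) = 1 - 1/4*6 = 1 - 3/2 = -1/2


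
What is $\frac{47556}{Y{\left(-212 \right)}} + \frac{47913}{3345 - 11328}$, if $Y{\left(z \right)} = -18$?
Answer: $- \frac{7046333}{2661} \approx -2648.0$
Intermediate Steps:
$\frac{47556}{Y{\left(-212 \right)}} + \frac{47913}{3345 - 11328} = \frac{47556}{-18} + \frac{47913}{3345 - 11328} = 47556 \left(- \frac{1}{18}\right) + \frac{47913}{-7983} = -2642 + 47913 \left(- \frac{1}{7983}\right) = -2642 - \frac{15971}{2661} = - \frac{7046333}{2661}$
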